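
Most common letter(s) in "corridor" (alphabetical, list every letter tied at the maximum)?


Word: "corridor"
Letter counts:
  'c': 1
  'd': 1
  'i': 1
  'o': 2
  'r': 3
Maximum count = 3
Most frequent = 'r' (3 times each)


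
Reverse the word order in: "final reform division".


Original: "final reform division"
Words (1..n): final | reform | division
Reversed (n..1): division | reform | final
Result = "division reform final"


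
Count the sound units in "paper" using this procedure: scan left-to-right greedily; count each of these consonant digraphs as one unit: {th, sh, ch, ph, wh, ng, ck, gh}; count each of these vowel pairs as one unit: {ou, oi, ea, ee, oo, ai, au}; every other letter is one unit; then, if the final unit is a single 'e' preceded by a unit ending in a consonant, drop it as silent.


Word: "paper" (5 letters)
Left-to-right scan:
  1. 'p' (letter)
  2. 'a' (letter)
  3. 'p' (letter)
  4. 'e' (letter)
  5. 'r' (letter)
Units from scan: 5
Sound units = 5 units


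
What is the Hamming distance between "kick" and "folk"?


Comparing character by character (same length = 4):
  Pos 0: 'k' vs 'f' !=
  Pos 1: 'i' vs 'o' !=
  Pos 2: 'c' vs 'l' !=
  Pos 3: 'k' vs 'k' =
Hamming distance = 3


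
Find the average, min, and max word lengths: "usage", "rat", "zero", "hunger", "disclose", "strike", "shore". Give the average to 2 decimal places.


Lengths: "usage"=5, "rat"=3, "zero"=4, "hunger"=6, "disclose"=8, "strike"=6, "shore"=5
Sum = 37, Count = 7
Average = 37/7 = 5.29
= avg=5.29, min=3, max=8


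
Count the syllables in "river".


Word: "river"
Syllable breakdown: riv | er
Counting: 2 parts
= 2 syllables


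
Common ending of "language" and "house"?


Word 1: "language"
Word 2: "house"
Comparing from end:
  Pos -1: 'e' == 'e'
  Pos -2: 'g' != 's' (stop)
LCS = "e" (length 1)


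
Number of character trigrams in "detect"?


Word: "detect" (length 6)
Number of 3-grams = length - 3 + 1 = 6 - 3 + 1
= 4


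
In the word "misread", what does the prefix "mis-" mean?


Prefix: mis-
As in: misread -> mis- + read
Meaning = wrongly


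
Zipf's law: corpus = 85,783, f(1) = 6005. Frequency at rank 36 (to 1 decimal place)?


Zipf's law: f(r) = f(1) / r
f(1) = 6005
f(36) = 6005 / 36
= 166.8 occurrences


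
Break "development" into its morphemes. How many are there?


Word: "development"
Morphemes: develop + -ment
Each morpheme carries meaning
= 2 morphemes


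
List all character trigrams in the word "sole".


Word: "sole" (length 4)
Number of trigrams = 4 - 3 + 1 = 2
  Position 0: "sol"
  Position 1: "ole"
Trigrams = "sol", "ole"


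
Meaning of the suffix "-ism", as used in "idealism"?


Suffix: -ism
Example: idealism = ideal + -ism
Meaning = belief / practice


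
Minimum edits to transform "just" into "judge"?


Word 1: "just" (length 4)
Word 2: "judge" (length 5)
One optimal edit sequence (insert/delete/substitute each cost 1):
  1. keep 'j'
  2. keep 'u'
  3. insert 'd'  (+1)
  4. substitute 's' -> 'g'  (+1)
  5. substitute 't' -> 'e'  (+1)
Total edit operations: 3
Edit distance = 3


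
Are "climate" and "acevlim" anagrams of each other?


Word 1: "climate" → sorted: aceilmt
Word 2: "acevlim" → sorted: aceilmv
Same letters? aceilmt != aceilmv
Anagram = No


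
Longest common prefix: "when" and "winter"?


Word 1: "when"
Word 2: "winter"
Comparing from start:
  Pos 0: 'w' == 'w'
  Pos 1: 'h' != 'i' (stop)
LCP = "w" (length 1)


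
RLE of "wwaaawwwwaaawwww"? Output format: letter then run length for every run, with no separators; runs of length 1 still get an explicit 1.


String: "wwaaawwwwaaawwww"
Scanning for consecutive runs:
  'w' x 2
  'a' x 3
  'w' x 4
  'a' x 3
  'w' x 4
RLE = "w2a3w4a3w4"


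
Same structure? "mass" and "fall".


Pattern of "mass": [0, 1, 2, 2]
Pattern of "fall": [0, 1, 2, 2]
Patterns match
Same pattern = Yes


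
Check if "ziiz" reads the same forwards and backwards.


Word: "ziiz"
Reversed: "ziiz"
Forward == Backward? ziiz == ziiz
Palindrome = Yes


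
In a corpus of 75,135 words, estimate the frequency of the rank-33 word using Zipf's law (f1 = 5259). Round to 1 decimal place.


Zipf's law: f(r) = f(1) / r
f(1) = 5259
f(33) = 5259 / 33
= 159.4 occurrences


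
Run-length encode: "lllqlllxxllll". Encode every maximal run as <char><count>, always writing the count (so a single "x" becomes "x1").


String: "lllqlllxxllll"
Scanning for consecutive runs:
  'l' x 3
  'q' x 1
  'l' x 3
  'x' x 2
  'l' x 4
RLE = "l3q1l3x2l4"


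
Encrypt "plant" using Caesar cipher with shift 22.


Word: "plant"
Shift: 22
Each letter → (letter + shift) mod 26:
  'p' (15) + 22 = 11 → 'l'
  'l' (11) + 22 = 7 → 'h'
  'a' (0) + 22 = 22 → 'w'
  'n' (13) + 22 = 9 → 'j'
  't' (19) + 22 = 15 → 'p'
Result = "lhwjp"


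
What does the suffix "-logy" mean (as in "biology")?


Suffix: -logy
Example: biology (bio- + -logy)
Meaning = study of


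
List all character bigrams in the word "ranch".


Word: "ranch" (length 5)
Number of bigrams = 5 - 2 + 1 = 4
  Position 0: "ra"
  Position 1: "an"
  Position 2: "nc"
  Position 3: "ch"
Bigrams = "ra", "an", "nc", "ch"


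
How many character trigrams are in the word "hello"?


Word: "hello" (length 5)
Number of 3-grams = length - 3 + 1 = 5 - 3 + 1
= 3


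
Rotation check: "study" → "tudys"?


Word: "study", Candidate: "tudys"
Method: check if candidate is substring of word+word
"studystudy" contains "tudys"? Yes
Is rotation = Yes


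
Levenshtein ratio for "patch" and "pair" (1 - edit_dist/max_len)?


Word 1: "patch" (length 5)
Word 2: "pair" (length 4)
One optimal edit sequence:
  1. keep 'p'
  2. keep 'a'
  3. delete 't'  (+1)
  4. substitute 'c' -> 'i'  (+1)
  5. substitute 'h' -> 'r'  (+1)
Edit distance = 3
Max length = max(5, 4) = 5
Similarity = 1 - 3/5
= 0.4000


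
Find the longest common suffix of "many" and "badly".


Word 1: "many"
Word 2: "badly"
Comparing from end:
  Pos -1: 'y' == 'y'
  Pos -2: 'n' != 'l' (stop)
LCS = "y" (length 1)


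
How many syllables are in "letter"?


Word: "letter"
Syllable breakdown: let / ter
Counting: 2 parts
= 2 syllables


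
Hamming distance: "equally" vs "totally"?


Comparing character by character (same length = 7):
  Pos 0: 'e' vs 't' !=
  Pos 1: 'q' vs 'o' !=
  Pos 2: 'u' vs 't' !=
  Pos 3: 'a' vs 'a' =
  Pos 4: 'l' vs 'l' =
  Pos 5: 'l' vs 'l' =
  Pos 6: 'y' vs 'y' =
Hamming distance = 3


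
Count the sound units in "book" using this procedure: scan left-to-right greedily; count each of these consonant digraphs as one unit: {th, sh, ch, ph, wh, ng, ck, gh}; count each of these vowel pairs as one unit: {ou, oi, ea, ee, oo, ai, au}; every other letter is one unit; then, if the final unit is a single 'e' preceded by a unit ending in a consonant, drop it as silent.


Word: "book" (4 letters)
Left-to-right scan:
  (1) 'b' (letter)
  (2) 'oo' (vowel-pair)
  (3) 'k' (letter)
Units from scan: 3
Sound units = 3 units


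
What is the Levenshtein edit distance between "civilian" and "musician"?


Word 1: "civilian" (length 8)
Word 2: "musician" (length 8)
One optimal edit sequence (insert/delete/substitute each cost 1):
  1. substitute 'c' -> 'm'  (+1)
  2. substitute 'i' -> 'u'  (+1)
  3. substitute 'v' -> 's'  (+1)
  4. keep 'i'
  5. substitute 'l' -> 'c'  (+1)
  6. keep 'i'
  7. keep 'a'
  8. keep 'n'
Total edit operations: 4
Edit distance = 4


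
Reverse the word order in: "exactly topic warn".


Original: "exactly topic warn"
Words (1..n): exactly | topic | warn
Reversed (n..1): warn | topic | exactly
Result = "warn topic exactly"


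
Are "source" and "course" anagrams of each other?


Word 1: "source" → sorted: ceorsu
Word 2: "course" → sorted: ceorsu
Same letters? ceorsu == ceorsu
Anagram = Yes


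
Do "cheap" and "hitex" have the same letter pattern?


Pattern of "cheap": [0, 1, 2, 3, 4]
Pattern of "hitex": [0, 1, 2, 3, 4]
Patterns match
Same pattern = Yes


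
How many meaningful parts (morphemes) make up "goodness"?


Word: "goodness"
Morphemes: good / -ness
Each morpheme carries meaning
= 2 morphemes


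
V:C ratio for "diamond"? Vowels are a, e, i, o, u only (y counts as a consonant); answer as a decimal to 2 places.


Word: "diamond"
Vowels (a,e,i,o,u): 3
Consonants: 4
Ratio = 3/4
= 0.75


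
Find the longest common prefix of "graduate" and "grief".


Word 1: "graduate"
Word 2: "grief"
Comparing from start:
  Pos 0: 'g' == 'g'
  Pos 1: 'r' == 'r'
  Pos 2: 'a' != 'i' (stop)
LCP = "gr" (length 2)


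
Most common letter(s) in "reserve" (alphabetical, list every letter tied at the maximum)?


Word: "reserve"
Letter counts:
  'e': 3
  'r': 2
  's': 1
  'v': 1
Maximum count = 3
Most frequent = 'e' (3 times each)


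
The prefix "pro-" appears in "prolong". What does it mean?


Prefix: pro-
Example: prolong (pro- + long)
Meaning = forward / in favor of


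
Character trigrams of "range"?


Word: "range" (length 5)
Number of trigrams = 5 - 3 + 1 = 3
  Position 0: "ran"
  Position 1: "ang"
  Position 2: "nge"
Trigrams = "ran", "ang", "nge"


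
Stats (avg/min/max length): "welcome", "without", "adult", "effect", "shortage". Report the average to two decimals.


Lengths: "welcome"=7, "without"=7, "adult"=5, "effect"=6, "shortage"=8
Sum = 33, Count = 5
Average = 33/5 = 6.60
= avg=6.60, min=5, max=8


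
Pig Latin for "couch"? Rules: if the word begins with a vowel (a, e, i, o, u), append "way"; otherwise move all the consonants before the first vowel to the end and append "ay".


Word: "couch"
Starts with consonant(s) → move to end, add 'ay'
Consonant cluster: "c"
Pig Latin = "ouchcay"


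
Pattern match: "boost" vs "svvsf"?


Pattern of "boost": [0, 1, 1, 2, 3]
Pattern of "svvsf": [0, 1, 1, 0, 2]
Patterns do not match
Same pattern = No


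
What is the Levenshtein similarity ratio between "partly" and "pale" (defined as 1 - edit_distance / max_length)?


Word 1: "partly" (length 6)
Word 2: "pale" (length 4)
One optimal edit sequence:
  1. keep 'p'
  2. keep 'a'
  3. delete 'r'  (+1)
  4. delete 't'  (+1)
  5. keep 'l'
  6. substitute 'y' -> 'e'  (+1)
Edit distance = 3
Max length = max(6, 4) = 6
Similarity = 1 - 3/6
= 0.5000


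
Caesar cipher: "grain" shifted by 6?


Word: "grain"
Shift: 6
Each letter → (letter + shift) mod 26:
  'g' (6) + 6 = 12 → 'm'
  'r' (17) + 6 = 23 → 'x'
  'a' (0) + 6 = 6 → 'g'
  'i' (8) + 6 = 14 → 'o'
  'n' (13) + 6 = 19 → 't'
Result = "mxgot"


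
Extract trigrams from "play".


Word: "play" (length 4)
Number of trigrams = 4 - 3 + 1 = 2
  Position 0: "pla"
  Position 1: "lay"
Trigrams = "pla", "lay"


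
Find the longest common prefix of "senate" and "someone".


Word 1: "senate"
Word 2: "someone"
Comparing from start:
  Pos 0: 's' == 's'
  Pos 1: 'e' != 'o' (stop)
LCP = "s" (length 1)


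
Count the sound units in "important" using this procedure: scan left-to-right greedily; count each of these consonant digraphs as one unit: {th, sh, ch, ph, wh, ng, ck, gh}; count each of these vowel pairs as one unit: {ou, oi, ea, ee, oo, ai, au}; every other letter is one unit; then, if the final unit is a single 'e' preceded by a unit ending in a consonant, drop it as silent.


Word: "important" (9 letters)
Left-to-right scan:
  [1] 'i' (letter)
  [2] 'm' (letter)
  [3] 'p' (letter)
  [4] 'o' (letter)
  [5] 'r' (letter)
  [6] 't' (letter)
  [7] 'a' (letter)
  [8] 'n' (letter)
  [9] 't' (letter)
Units from scan: 9
Sound units = 9 units


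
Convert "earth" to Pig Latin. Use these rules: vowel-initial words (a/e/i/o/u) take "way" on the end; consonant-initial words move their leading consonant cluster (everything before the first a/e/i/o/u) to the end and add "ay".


Word: "earth"
Starts with vowel → add 'way'
Pig Latin = "earthway"


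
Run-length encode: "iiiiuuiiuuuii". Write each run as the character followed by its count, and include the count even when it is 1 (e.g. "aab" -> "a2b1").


String: "iiiiuuiiuuuii"
Scanning for consecutive runs:
  'i' x 4
  'u' x 2
  'i' x 2
  'u' x 3
  'i' x 2
RLE = "i4u2i2u3i2"


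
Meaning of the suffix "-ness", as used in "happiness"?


Suffix: -ness
As in: happiness -> happy + -ness, with a spelling change
Meaning = state of being


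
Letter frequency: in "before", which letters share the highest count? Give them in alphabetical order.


Word: "before"
Letter counts:
  'b': 1
  'e': 2
  'f': 1
  'o': 1
  'r': 1
Maximum count = 2
Most frequent = 'e' (2 times each)


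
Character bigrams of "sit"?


Word: "sit" (length 3)
Number of bigrams = 3 - 2 + 1 = 2
  Position 0: "si"
  Position 1: "it"
Bigrams = "si", "it"


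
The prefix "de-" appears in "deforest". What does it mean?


Prefix: de-
Example: deforest = de- + forest
Meaning = remove / reverse


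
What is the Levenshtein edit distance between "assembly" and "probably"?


Word 1: "assembly" (length 8)
Word 2: "probably" (length 8)
One optimal edit sequence (insert/delete/substitute each cost 1):
  1. substitute 'a' -> 'p'  (+1)
  2. substitute 's' -> 'r'  (+1)
  3. substitute 's' -> 'o'  (+1)
  4. substitute 'e' -> 'b'  (+1)
  5. substitute 'm' -> 'a'  (+1)
  6. keep 'b'
  7. keep 'l'
  8. keep 'y'
Total edit operations: 5
Edit distance = 5


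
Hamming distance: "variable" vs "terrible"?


Comparing character by character (same length = 8):
  Pos 0: 'v' vs 't' !=
  Pos 1: 'a' vs 'e' !=
  Pos 2: 'r' vs 'r' =
  Pos 3: 'i' vs 'r' !=
  Pos 4: 'a' vs 'i' !=
  Pos 5: 'b' vs 'b' =
  Pos 6: 'l' vs 'l' =
  Pos 7: 'e' vs 'e' =
Hamming distance = 4


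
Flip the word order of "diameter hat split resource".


Original: "diameter hat split resource"
Words (1..n): diameter | hat | split | resource
Reversed (n..1): resource | split | hat | diameter
Result = "resource split hat diameter"


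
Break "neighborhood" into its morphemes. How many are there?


Word: "neighborhood"
Morphemes: neighbor + -hood
Each morpheme carries meaning
= 2 morphemes


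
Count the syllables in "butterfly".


Word: "butterfly"
Syllable breakdown: but-ter-fly
Counting: 3 parts
= 3 syllables


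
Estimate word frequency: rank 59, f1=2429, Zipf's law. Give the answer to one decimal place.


Zipf's law: f(r) = f(1) / r
f(1) = 2429
f(59) = 2429 / 59
= 41.2 occurrences


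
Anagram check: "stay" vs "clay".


Word 1: "stay" → sorted: asty
Word 2: "clay" → sorted: acly
Same letters? asty != acly
Anagram = No


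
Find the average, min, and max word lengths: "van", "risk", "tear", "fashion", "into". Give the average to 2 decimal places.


Lengths: "van"=3, "risk"=4, "tear"=4, "fashion"=7, "into"=4
Sum = 22, Count = 5
Average = 22/5 = 4.40
= avg=4.40, min=3, max=7


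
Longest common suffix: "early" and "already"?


Word 1: "early"
Word 2: "already"
Comparing from end:
  Pos -1: 'y' == 'y'
  Pos -2: 'l' != 'd' (stop)
LCS = "y" (length 1)


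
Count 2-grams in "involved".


Word: "involved" (length 8)
Number of 2-grams = length - 2 + 1 = 8 - 2 + 1
= 7


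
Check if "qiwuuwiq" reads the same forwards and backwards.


Word: "qiwuuwiq"
Reversed: "qiwuuwiq"
Forward == Backward? qiwuuwiq == qiwuuwiq
Palindrome = Yes


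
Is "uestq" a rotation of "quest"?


Word: "quest", Candidate: "uestq"
Method: check if candidate is substring of word+word
"questquest" contains "uestq"? Yes
Is rotation = Yes


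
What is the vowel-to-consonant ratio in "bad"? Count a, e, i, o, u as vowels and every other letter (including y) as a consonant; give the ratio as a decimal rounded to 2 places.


Word: "bad"
Vowels (a,e,i,o,u): 1
Consonants: 2
Ratio = 1/2
= 0.50


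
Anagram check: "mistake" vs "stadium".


Word 1: "mistake" → sorted: aeikmst
Word 2: "stadium" → sorted: adimstu
Same letters? aeikmst != adimstu
Anagram = No


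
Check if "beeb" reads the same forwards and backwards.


Word: "beeb"
Reversed: "beeb"
Forward == Backward? beeb == beeb
Palindrome = Yes


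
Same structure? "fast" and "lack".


Pattern of "fast": [0, 1, 2, 3]
Pattern of "lack": [0, 1, 2, 3]
Patterns match
Same pattern = Yes


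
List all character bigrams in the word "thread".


Word: "thread" (length 6)
Number of bigrams = 6 - 2 + 1 = 5
  Position 0: "th"
  Position 1: "hr"
  Position 2: "re"
  Position 3: "ea"
  Position 4: "ad"
Bigrams = "th", "hr", "re", "ea", "ad"


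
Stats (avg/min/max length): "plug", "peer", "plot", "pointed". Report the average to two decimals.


Lengths: "plug"=4, "peer"=4, "plot"=4, "pointed"=7
Sum = 19, Count = 4
Average = 19/4 = 4.75
= avg=4.75, min=4, max=7


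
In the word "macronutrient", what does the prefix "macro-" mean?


Prefix: macro-
Example: macronutrient = macro- + nutrient
Meaning = large


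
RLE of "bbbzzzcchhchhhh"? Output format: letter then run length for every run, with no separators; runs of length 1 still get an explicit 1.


String: "bbbzzzcchhchhhh"
Scanning for consecutive runs:
  'b' x 3
  'z' x 3
  'c' x 2
  'h' x 2
  'c' x 1
  'h' x 4
RLE = "b3z3c2h2c1h4"


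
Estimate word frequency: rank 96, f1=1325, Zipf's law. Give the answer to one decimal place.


Zipf's law: f(r) = f(1) / r
f(1) = 1325
f(96) = 1325 / 96
= 13.8 occurrences


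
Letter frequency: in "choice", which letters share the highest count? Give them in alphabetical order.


Word: "choice"
Letter counts:
  'c': 2
  'e': 1
  'h': 1
  'i': 1
  'o': 1
Maximum count = 2
Most frequent = 'c' (2 times each)


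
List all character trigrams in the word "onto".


Word: "onto" (length 4)
Number of trigrams = 4 - 3 + 1 = 2
  Position 0: "ont"
  Position 1: "nto"
Trigrams = "ont", "nto"


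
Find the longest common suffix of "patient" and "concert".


Word 1: "patient"
Word 2: "concert"
Comparing from end:
  Pos -1: 't' == 't'
  Pos -2: 'n' != 'r' (stop)
LCS = "t" (length 1)


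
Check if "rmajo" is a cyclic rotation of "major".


Word: "major", Candidate: "rmajo"
Method: check if candidate is substring of word+word
"majormajor" contains "rmajo"? Yes
Is rotation = Yes


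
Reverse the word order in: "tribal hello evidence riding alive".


Original: "tribal hello evidence riding alive"
Words (1..n): tribal | hello | evidence | riding | alive
Reversed (n..1): alive | riding | evidence | hello | tribal
Result = "alive riding evidence hello tribal"


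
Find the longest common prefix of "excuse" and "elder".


Word 1: "excuse"
Word 2: "elder"
Comparing from start:
  Pos 0: 'e' == 'e'
  Pos 1: 'x' != 'l' (stop)
LCP = "e" (length 1)


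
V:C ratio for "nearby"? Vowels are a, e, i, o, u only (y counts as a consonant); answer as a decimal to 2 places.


Word: "nearby"
Vowels (a,e,i,o,u): 2
Consonants: 4
Ratio = 2/4
= 0.50


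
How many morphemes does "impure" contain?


Word: "impure"
Morphemes: im- / pure
Each morpheme carries meaning
= 2 morphemes


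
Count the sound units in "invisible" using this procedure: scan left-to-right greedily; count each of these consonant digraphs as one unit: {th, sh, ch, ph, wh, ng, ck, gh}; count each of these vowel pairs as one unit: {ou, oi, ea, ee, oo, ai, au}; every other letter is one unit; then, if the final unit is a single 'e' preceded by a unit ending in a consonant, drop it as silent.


Word: "invisible" (9 letters)
Left-to-right scan:
  (1) 'i' (letter)
  (2) 'n' (letter)
  (3) 'v' (letter)
  (4) 'i' (letter)
  (5) 's' (letter)
  (6) 'i' (letter)
  (7) 'b' (letter)
  (8) 'l' (letter)
  (9) 'e' (letter)
Units from scan: 9
Final unit is 'e' after a consonant -> drop as silent (-1)
Sound units = 8 units


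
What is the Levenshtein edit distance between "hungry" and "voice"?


Word 1: "hungry" (length 6)
Word 2: "voice" (length 5)
One optimal edit sequence (insert/delete/substitute each cost 1):
  1. delete 'h'  (+1)
  2. substitute 'u' -> 'v'  (+1)
  3. substitute 'n' -> 'o'  (+1)
  4. substitute 'g' -> 'i'  (+1)
  5. substitute 'r' -> 'c'  (+1)
  6. substitute 'y' -> 'e'  (+1)
Total edit operations: 6
Edit distance = 6


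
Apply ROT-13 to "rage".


Word: "rage"
Shift: 13
Each letter → (letter + shift) mod 26:
  'r' (17) + 13 = 4 → 'e'
  'a' (0) + 13 = 13 → 'n'
  'g' (6) + 13 = 19 → 't'
  'e' (4) + 13 = 17 → 'r'
Result = "entr"


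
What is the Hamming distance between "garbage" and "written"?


Comparing character by character (same length = 7):
  Pos 0: 'g' vs 'w' !=
  Pos 1: 'a' vs 'r' !=
  Pos 2: 'r' vs 'i' !=
  Pos 3: 'b' vs 't' !=
  Pos 4: 'a' vs 't' !=
  Pos 5: 'g' vs 'e' !=
  Pos 6: 'e' vs 'n' !=
Hamming distance = 7


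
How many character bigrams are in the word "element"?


Word: "element" (length 7)
Number of 2-grams = length - 2 + 1 = 7 - 2 + 1
= 6


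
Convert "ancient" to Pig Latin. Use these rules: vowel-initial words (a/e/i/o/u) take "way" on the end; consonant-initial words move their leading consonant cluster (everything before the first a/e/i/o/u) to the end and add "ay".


Word: "ancient"
Starts with vowel → add 'way'
Pig Latin = "ancientway"


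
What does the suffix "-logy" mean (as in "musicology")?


Suffix: -logy
Example: musicology (music + -logy, with a spelling change)
Meaning = study of


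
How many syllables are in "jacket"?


Word: "jacket"
Syllable breakdown: jack | et
Counting: 2 parts
= 2 syllables


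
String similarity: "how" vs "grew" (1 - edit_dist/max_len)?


Word 1: "how" (length 3)
Word 2: "grew" (length 4)
One optimal edit sequence:
  1. insert 'g'  (+1)
  2. substitute 'h' -> 'r'  (+1)
  3. substitute 'o' -> 'e'  (+1)
  4. keep 'w'
Edit distance = 3
Max length = max(3, 4) = 4
Similarity = 1 - 3/4
= 0.2500


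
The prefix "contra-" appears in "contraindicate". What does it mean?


Prefix: contra-
Example: contraindicate = contra- + indicate
Meaning = against


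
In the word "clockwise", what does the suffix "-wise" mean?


Suffix: -wise
As in: clockwise -> clock + -wise
Meaning = in the manner of


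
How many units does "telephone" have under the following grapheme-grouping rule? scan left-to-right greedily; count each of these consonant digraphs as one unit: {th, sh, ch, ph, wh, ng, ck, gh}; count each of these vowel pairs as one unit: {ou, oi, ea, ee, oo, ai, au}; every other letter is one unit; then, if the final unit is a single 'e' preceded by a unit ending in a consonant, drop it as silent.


Word: "telephone" (9 letters)
Left-to-right scan:
  1. 't' (letter)
  2. 'e' (letter)
  3. 'l' (letter)
  4. 'e' (letter)
  5. 'ph' (digraph)
  6. 'o' (letter)
  7. 'n' (letter)
  8. 'e' (letter)
Units from scan: 8
Final unit is 'e' after a consonant -> drop as silent (-1)
Sound units = 7 units


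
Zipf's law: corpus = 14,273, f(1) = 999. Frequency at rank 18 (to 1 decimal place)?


Zipf's law: f(r) = f(1) / r
f(1) = 999
f(18) = 999 / 18
= 55.5 occurrences


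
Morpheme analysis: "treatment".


Word: "treatment"
Morphemes: treat / -ment
Each morpheme carries meaning
= 2 morphemes


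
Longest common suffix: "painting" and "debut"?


Word 1: "painting"
Word 2: "debut"
Comparing from end:
  Pos -1: 'g' != 't' (stop)
LCS = "" (length 0)


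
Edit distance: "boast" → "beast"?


Word 1: "boast" (length 5)
Word 2: "beast" (length 5)
One optimal edit sequence (insert/delete/substitute each cost 1):
  1. keep 'b'
  2. substitute 'o' -> 'e'  (+1)
  3. keep 'a'
  4. keep 's'
  5. keep 't'
Total edit operations: 1
Edit distance = 1


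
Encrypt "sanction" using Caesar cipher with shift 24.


Word: "sanction"
Shift: 24
Each letter → (letter + shift) mod 26:
  's' (18) + 24 = 16 → 'q'
  'a' (0) + 24 = 24 → 'y'
  'n' (13) + 24 = 11 → 'l'
  'c' (2) + 24 = 0 → 'a'
  't' (19) + 24 = 17 → 'r'
  'i' (8) + 24 = 6 → 'g'
  'o' (14) + 24 = 12 → 'm'
  'n' (13) + 24 = 11 → 'l'
Result = "qylargml"


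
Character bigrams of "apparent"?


Word: "apparent" (length 8)
Number of bigrams = 8 - 2 + 1 = 7
  Position 0: "ap"
  Position 1: "pp"
  Position 2: "pa"
  Position 3: "ar"
  Position 4: "re"
  Position 5: "en"
  Position 6: "nt"
Bigrams = "ap", "pp", "pa", "ar", "re", "en", "nt"


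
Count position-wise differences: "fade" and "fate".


Comparing character by character (same length = 4):
  Pos 0: 'f' vs 'f' =
  Pos 1: 'a' vs 'a' =
  Pos 2: 'd' vs 't' !=
  Pos 3: 'e' vs 'e' =
Hamming distance = 1


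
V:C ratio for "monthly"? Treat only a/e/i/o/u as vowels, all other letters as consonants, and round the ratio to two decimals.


Word: "monthly"
Vowels (a,e,i,o,u): 1
Consonants: 6
Ratio = 1/6
= 0.17


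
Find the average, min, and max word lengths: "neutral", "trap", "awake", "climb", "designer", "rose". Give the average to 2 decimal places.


Lengths: "neutral"=7, "trap"=4, "awake"=5, "climb"=5, "designer"=8, "rose"=4
Sum = 33, Count = 6
Average = 33/6 = 5.50
= avg=5.50, min=4, max=8


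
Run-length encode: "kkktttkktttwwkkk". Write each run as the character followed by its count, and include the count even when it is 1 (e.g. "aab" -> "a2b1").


String: "kkktttkktttwwkkk"
Scanning for consecutive runs:
  'k' x 3
  't' x 3
  'k' x 2
  't' x 3
  'w' x 2
  'k' x 3
RLE = "k3t3k2t3w2k3"


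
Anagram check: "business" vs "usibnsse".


Word 1: "business" → sorted: beinsssu
Word 2: "usibnsse" → sorted: beinsssu
Same letters? beinsssu == beinsssu
Anagram = Yes


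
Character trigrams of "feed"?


Word: "feed" (length 4)
Number of trigrams = 4 - 3 + 1 = 2
  Position 0: "fee"
  Position 1: "eed"
Trigrams = "fee", "eed"


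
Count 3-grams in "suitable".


Word: "suitable" (length 8)
Number of 3-grams = length - 3 + 1 = 8 - 3 + 1
= 6


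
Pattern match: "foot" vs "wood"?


Pattern of "foot": [0, 1, 1, 2]
Pattern of "wood": [0, 1, 1, 2]
Patterns match
Same pattern = Yes


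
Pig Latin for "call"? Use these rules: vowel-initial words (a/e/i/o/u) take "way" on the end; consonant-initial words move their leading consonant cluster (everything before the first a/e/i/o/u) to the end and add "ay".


Word: "call"
Starts with consonant(s) → move to end, add 'ay'
Consonant cluster: "c"
Pig Latin = "allcay"


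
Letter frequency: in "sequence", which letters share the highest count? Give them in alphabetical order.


Word: "sequence"
Letter counts:
  'c': 1
  'e': 3
  'n': 1
  'q': 1
  's': 1
  'u': 1
Maximum count = 3
Most frequent = 'e' (3 times each)


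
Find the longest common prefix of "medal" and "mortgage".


Word 1: "medal"
Word 2: "mortgage"
Comparing from start:
  Pos 0: 'm' == 'm'
  Pos 1: 'e' != 'o' (stop)
LCP = "m" (length 1)


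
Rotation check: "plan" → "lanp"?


Word: "plan", Candidate: "lanp"
Method: check if candidate is substring of word+word
"planplan" contains "lanp"? Yes
Is rotation = Yes


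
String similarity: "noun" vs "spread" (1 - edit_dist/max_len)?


Word 1: "noun" (length 4)
Word 2: "spread" (length 6)
One optimal edit sequence:
  1. insert 's'  (+1)
  2. insert 'p'  (+1)
  3. substitute 'n' -> 'r'  (+1)
  4. substitute 'o' -> 'e'  (+1)
  5. substitute 'u' -> 'a'  (+1)
  6. substitute 'n' -> 'd'  (+1)
Edit distance = 6
Max length = max(4, 6) = 6
Similarity = 1 - 6/6
= 0.0000


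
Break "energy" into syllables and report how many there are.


Word: "energy"
Syllable breakdown: en | er | gy
Counting: 3 parts
= 3 syllables


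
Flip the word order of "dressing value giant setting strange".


Original: "dressing value giant setting strange"
Words (1..n): dressing | value | giant | setting | strange
Reversed (n..1): strange | setting | giant | value | dressing
Result = "strange setting giant value dressing"


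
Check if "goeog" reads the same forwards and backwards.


Word: "goeog"
Reversed: "goeog"
Forward == Backward? goeog == goeog
Palindrome = Yes


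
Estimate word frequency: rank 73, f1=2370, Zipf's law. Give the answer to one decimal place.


Zipf's law: f(r) = f(1) / r
f(1) = 2370
f(73) = 2370 / 73
= 32.5 occurrences


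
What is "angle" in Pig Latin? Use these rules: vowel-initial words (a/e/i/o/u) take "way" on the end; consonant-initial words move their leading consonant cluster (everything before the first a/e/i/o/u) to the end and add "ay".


Word: "angle"
Starts with vowel → add 'way'
Pig Latin = "angleway"


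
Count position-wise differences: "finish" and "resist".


Comparing character by character (same length = 6):
  Pos 0: 'f' vs 'r' !=
  Pos 1: 'i' vs 'e' !=
  Pos 2: 'n' vs 's' !=
  Pos 3: 'i' vs 'i' =
  Pos 4: 's' vs 's' =
  Pos 5: 'h' vs 't' !=
Hamming distance = 4


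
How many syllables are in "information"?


Word: "information"
Syllable breakdown: in | for | ma | tion
Counting: 4 parts
= 4 syllables


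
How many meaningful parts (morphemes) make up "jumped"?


Word: "jumped"
Morphemes: jump | -ed
Each morpheme carries meaning
= 2 morphemes


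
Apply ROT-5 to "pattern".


Word: "pattern"
Shift: 5
Each letter → (letter + shift) mod 26:
  'p' (15) + 5 = 20 → 'u'
  'a' (0) + 5 = 5 → 'f'
  't' (19) + 5 = 24 → 'y'
  't' (19) + 5 = 24 → 'y'
  'e' (4) + 5 = 9 → 'j'
  'r' (17) + 5 = 22 → 'w'
  'n' (13) + 5 = 18 → 's'
Result = "ufyyjws"


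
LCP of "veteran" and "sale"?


Word 1: "veteran"
Word 2: "sale"
Comparing from start:
  Pos 0: 'v' != 's' (stop)
LCP = "" (length 0)


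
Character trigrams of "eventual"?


Word: "eventual" (length 8)
Number of trigrams = 8 - 3 + 1 = 6
  Position 0: "eve"
  Position 1: "ven"
  Position 2: "ent"
  Position 3: "ntu"
  Position 4: "tua"
  Position 5: "ual"
Trigrams = "eve", "ven", "ent", "ntu", "tua", "ual"


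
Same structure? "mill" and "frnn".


Pattern of "mill": [0, 1, 2, 2]
Pattern of "frnn": [0, 1, 2, 2]
Patterns match
Same pattern = Yes


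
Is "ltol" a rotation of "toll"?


Word: "toll", Candidate: "ltol"
Method: check if candidate is substring of word+word
"tolltoll" contains "ltol"? Yes
Is rotation = Yes


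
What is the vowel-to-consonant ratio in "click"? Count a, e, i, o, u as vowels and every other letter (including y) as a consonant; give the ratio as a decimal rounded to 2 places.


Word: "click"
Vowels (a,e,i,o,u): 1
Consonants: 4
Ratio = 1/4
= 0.25


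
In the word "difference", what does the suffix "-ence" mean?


Suffix: -ence
Example: difference (differ + -ence)
Meaning = state of


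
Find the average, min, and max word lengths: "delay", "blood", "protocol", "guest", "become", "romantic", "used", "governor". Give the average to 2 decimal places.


Lengths: "delay"=5, "blood"=5, "protocol"=8, "guest"=5, "become"=6, "romantic"=8, "used"=4, "governor"=8
Sum = 49, Count = 8
Average = 49/8 = 6.13
= avg=6.13, min=4, max=8


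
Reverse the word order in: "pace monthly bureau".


Original: "pace monthly bureau"
Words (1..n): pace | monthly | bureau
Reversed (n..1): bureau | monthly | pace
Result = "bureau monthly pace"


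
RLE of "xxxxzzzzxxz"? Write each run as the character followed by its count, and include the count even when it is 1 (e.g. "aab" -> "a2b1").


String: "xxxxzzzzxxz"
Scanning for consecutive runs:
  'x' x 4
  'z' x 4
  'x' x 2
  'z' x 1
RLE = "x4z4x2z1"


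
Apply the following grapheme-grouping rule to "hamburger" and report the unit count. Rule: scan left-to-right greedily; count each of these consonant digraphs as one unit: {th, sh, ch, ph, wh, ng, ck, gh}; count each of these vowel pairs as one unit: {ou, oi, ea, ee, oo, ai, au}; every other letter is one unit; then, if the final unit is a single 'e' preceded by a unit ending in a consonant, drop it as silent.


Word: "hamburger" (9 letters)
Left-to-right scan:
  1. 'h' (letter)
  2. 'a' (letter)
  3. 'm' (letter)
  4. 'b' (letter)
  5. 'u' (letter)
  6. 'r' (letter)
  7. 'g' (letter)
  8. 'e' (letter)
  9. 'r' (letter)
Units from scan: 9
Sound units = 9 units


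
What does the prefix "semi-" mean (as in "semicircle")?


Prefix: semi-
As in: semicircle -> semi- + circle
Meaning = half


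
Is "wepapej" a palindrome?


Word: "wepapej"
Reversed: "jepapew"
Forward == Backward? wepapej != jepapew
Palindrome = No


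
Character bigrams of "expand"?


Word: "expand" (length 6)
Number of bigrams = 6 - 2 + 1 = 5
  Position 0: "ex"
  Position 1: "xp"
  Position 2: "pa"
  Position 3: "an"
  Position 4: "nd"
Bigrams = "ex", "xp", "pa", "an", "nd"


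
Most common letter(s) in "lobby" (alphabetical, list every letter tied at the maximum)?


Word: "lobby"
Letter counts:
  'b': 2
  'l': 1
  'o': 1
  'y': 1
Maximum count = 2
Most frequent = 'b' (2 times each)


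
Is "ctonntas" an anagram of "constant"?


Word 1: "constant" → sorted: acnnostt
Word 2: "ctonntas" → sorted: acnnostt
Same letters? acnnostt == acnnostt
Anagram = Yes


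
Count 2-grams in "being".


Word: "being" (length 5)
Number of 2-grams = length - 2 + 1 = 5 - 2 + 1
= 4


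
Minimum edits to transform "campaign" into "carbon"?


Word 1: "campaign" (length 8)
Word 2: "carbon" (length 6)
One optimal edit sequence (insert/delete/substitute each cost 1):
  1. keep 'c'
  2. keep 'a'
  3. delete 'm'  (+1)
  4. delete 'p'  (+1)
  5. substitute 'a' -> 'r'  (+1)
  6. substitute 'i' -> 'b'  (+1)
  7. substitute 'g' -> 'o'  (+1)
  8. keep 'n'
Total edit operations: 5
Edit distance = 5


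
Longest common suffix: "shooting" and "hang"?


Word 1: "shooting"
Word 2: "hang"
Comparing from end:
  Pos -1: 'g' == 'g'
  Pos -2: 'n' == 'n'
  Pos -3: 'i' != 'a' (stop)
LCS = "ng" (length 2)


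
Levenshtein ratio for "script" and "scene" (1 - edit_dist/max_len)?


Word 1: "script" (length 6)
Word 2: "scene" (length 5)
One optimal edit sequence:
  1. keep 's'
  2. keep 'c'
  3. delete 'r'  (+1)
  4. substitute 'i' -> 'e'  (+1)
  5. substitute 'p' -> 'n'  (+1)
  6. substitute 't' -> 'e'  (+1)
Edit distance = 4
Max length = max(6, 5) = 6
Similarity = 1 - 4/6
= 0.3333


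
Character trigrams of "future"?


Word: "future" (length 6)
Number of trigrams = 6 - 3 + 1 = 4
  Position 0: "fut"
  Position 1: "utu"
  Position 2: "tur"
  Position 3: "ure"
Trigrams = "fut", "utu", "tur", "ure"


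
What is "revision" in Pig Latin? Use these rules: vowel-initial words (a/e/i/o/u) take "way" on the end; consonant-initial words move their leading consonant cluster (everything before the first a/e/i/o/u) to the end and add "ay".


Word: "revision"
Starts with consonant(s) → move to end, add 'ay'
Consonant cluster: "r"
Pig Latin = "evisionray"


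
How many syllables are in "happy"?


Word: "happy"
Syllable breakdown: hap-py
Counting: 2 parts
= 2 syllables


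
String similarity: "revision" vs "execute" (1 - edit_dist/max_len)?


Word 1: "revision" (length 8)
Word 2: "execute" (length 7)
One optimal edit sequence:
  1. delete 'r'  (+1)
  2. keep 'e'
  3. substitute 'v' -> 'x'  (+1)
  4. substitute 'i' -> 'e'  (+1)
  5. substitute 's' -> 'c'  (+1)
  6. substitute 'i' -> 'u'  (+1)
  7. substitute 'o' -> 't'  (+1)
  8. substitute 'n' -> 'e'  (+1)
Edit distance = 7
Max length = max(8, 7) = 8
Similarity = 1 - 7/8
= 0.1250


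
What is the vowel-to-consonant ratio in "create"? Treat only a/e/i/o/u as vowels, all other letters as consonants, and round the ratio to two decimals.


Word: "create"
Vowels (a,e,i,o,u): 3
Consonants: 3
Ratio = 3/3
= 1.00


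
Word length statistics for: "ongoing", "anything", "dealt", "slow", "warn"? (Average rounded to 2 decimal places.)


Lengths: "ongoing"=7, "anything"=8, "dealt"=5, "slow"=4, "warn"=4
Sum = 28, Count = 5
Average = 28/5 = 5.60
= avg=5.60, min=4, max=8


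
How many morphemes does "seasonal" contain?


Word: "seasonal"
Morphemes: season | -al
Each morpheme carries meaning
= 2 morphemes


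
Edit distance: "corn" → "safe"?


Word 1: "corn" (length 4)
Word 2: "safe" (length 4)
One optimal edit sequence (insert/delete/substitute each cost 1):
  1. substitute 'c' -> 's'  (+1)
  2. substitute 'o' -> 'a'  (+1)
  3. substitute 'r' -> 'f'  (+1)
  4. substitute 'n' -> 'e'  (+1)
Total edit operations: 4
Edit distance = 4


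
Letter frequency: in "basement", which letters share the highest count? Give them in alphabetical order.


Word: "basement"
Letter counts:
  'a': 1
  'b': 1
  'e': 2
  'm': 1
  'n': 1
  's': 1
  't': 1
Maximum count = 2
Most frequent = 'e' (2 times each)


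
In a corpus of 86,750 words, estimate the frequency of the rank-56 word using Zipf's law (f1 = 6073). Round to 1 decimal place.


Zipf's law: f(r) = f(1) / r
f(1) = 6073
f(56) = 6073 / 56
= 108.4 occurrences


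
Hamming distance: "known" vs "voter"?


Comparing character by character (same length = 5):
  Pos 0: 'k' vs 'v' !=
  Pos 1: 'n' vs 'o' !=
  Pos 2: 'o' vs 't' !=
  Pos 3: 'w' vs 'e' !=
  Pos 4: 'n' vs 'r' !=
Hamming distance = 5


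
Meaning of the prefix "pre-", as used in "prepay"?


Prefix: pre-
Example: prepay (pre- + pay)
Meaning = before


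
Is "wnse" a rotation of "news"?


Word: "news", Candidate: "wnse"
Method: check if candidate is substring of word+word
"newsnews" contains "wnse"? No
Is rotation = No


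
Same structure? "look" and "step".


Pattern of "look": [0, 1, 1, 2]
Pattern of "step": [0, 1, 2, 3]
Patterns do not match
Same pattern = No


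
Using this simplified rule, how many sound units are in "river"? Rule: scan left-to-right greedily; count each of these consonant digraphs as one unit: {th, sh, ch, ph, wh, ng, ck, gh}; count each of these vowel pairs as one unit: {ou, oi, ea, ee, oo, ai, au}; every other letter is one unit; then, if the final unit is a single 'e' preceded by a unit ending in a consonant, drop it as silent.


Word: "river" (5 letters)
Left-to-right scan:
  [1] 'r' (letter)
  [2] 'i' (letter)
  [3] 'v' (letter)
  [4] 'e' (letter)
  [5] 'r' (letter)
Units from scan: 5
Sound units = 5 units


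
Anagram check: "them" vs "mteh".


Word 1: "them" → sorted: ehmt
Word 2: "mteh" → sorted: ehmt
Same letters? ehmt == ehmt
Anagram = Yes


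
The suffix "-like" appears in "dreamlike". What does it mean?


Suffix: -like
Example: dreamlike = dream + -like
Meaning = resembling


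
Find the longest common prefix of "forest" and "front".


Word 1: "forest"
Word 2: "front"
Comparing from start:
  Pos 0: 'f' == 'f'
  Pos 1: 'o' != 'r' (stop)
LCP = "f" (length 1)


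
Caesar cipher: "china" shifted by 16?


Word: "china"
Shift: 16
Each letter → (letter + shift) mod 26:
  'c' (2) + 16 = 18 → 's'
  'h' (7) + 16 = 23 → 'x'
  'i' (8) + 16 = 24 → 'y'
  'n' (13) + 16 = 3 → 'd'
  'a' (0) + 16 = 16 → 'q'
Result = "sxydq"


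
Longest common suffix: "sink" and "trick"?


Word 1: "sink"
Word 2: "trick"
Comparing from end:
  Pos -1: 'k' == 'k'
  Pos -2: 'n' != 'c' (stop)
LCS = "k" (length 1)


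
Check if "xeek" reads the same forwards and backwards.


Word: "xeek"
Reversed: "keex"
Forward == Backward? xeek != keex
Palindrome = No


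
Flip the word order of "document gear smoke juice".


Original: "document gear smoke juice"
Words (1..n): document | gear | smoke | juice
Reversed (n..1): juice | smoke | gear | document
Result = "juice smoke gear document"


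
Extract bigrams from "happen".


Word: "happen" (length 6)
Number of bigrams = 6 - 2 + 1 = 5
  Position 0: "ha"
  Position 1: "ap"
  Position 2: "pp"
  Position 3: "pe"
  Position 4: "en"
Bigrams = "ha", "ap", "pp", "pe", "en"


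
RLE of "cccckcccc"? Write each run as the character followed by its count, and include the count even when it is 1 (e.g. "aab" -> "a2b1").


String: "cccckcccc"
Scanning for consecutive runs:
  'c' x 4
  'k' x 1
  'c' x 4
RLE = "c4k1c4"


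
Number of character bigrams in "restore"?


Word: "restore" (length 7)
Number of 2-grams = length - 2 + 1 = 7 - 2 + 1
= 6


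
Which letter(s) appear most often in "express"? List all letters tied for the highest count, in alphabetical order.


Word: "express"
Letter counts:
  'e': 2
  'p': 1
  'r': 1
  's': 2
  'x': 1
Maximum count = 2
Most frequent = 'e', 's' (2 times each)
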